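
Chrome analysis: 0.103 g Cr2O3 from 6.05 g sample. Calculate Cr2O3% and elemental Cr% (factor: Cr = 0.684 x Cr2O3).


Cr2O3 = 1.70%
Cr = 1.16%

Cr2O3% = 0.103 / 6.05 x 100 = 1.70%
Cr% = 1.70 x 0.684 = 1.16%


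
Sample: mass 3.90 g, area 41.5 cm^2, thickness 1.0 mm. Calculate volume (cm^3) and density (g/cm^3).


Thickness in cm = 1.0 / 10 = 0.10 cm
Volume = 41.5 x 0.10 = 4.150 cm^3
Density = 3.90 / 4.150 = 0.940 g/cm^3


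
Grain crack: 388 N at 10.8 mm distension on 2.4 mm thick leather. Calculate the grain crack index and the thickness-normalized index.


Crack index = 35.9 N/mm
Normalized index = 15.0 N/mm per mm

Crack index = 388 / 10.8 = 35.9 N/mm
Normalized = 35.9 / 2.4 = 15.0 N/mm per mm


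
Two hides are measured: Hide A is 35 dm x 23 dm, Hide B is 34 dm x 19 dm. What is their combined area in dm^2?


Hide A area = 35 x 23 = 805 dm^2
Hide B area = 34 x 19 = 646 dm^2
Total = 805 + 646 = 1451 dm^2


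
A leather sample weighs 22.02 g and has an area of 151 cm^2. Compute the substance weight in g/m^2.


Substance weight = mass / area x 10000
SW = 22.02 / 151 x 10000
SW = 1458.3 g/m^2


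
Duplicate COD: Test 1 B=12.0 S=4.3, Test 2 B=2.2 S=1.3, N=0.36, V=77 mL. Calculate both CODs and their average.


COD1 = 288.0 mg/L
COD2 = 33.7 mg/L
Average = 160.9 mg/L

COD1 = (12.0 - 4.3) x 0.36 x 8000 / 77 = 288.0 mg/L
COD2 = (2.2 - 1.3) x 0.36 x 8000 / 77 = 33.7 mg/L
Average = (288.0 + 33.7) / 2 = 160.9 mg/L


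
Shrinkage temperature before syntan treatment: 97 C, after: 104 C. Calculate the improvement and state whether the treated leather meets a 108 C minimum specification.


Improvement = 104 - 97 = 7 C
Spec check: 104 C >= 108 C? No


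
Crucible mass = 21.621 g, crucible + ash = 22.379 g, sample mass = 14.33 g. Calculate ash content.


Ash mass = 22.379 - 21.621 = 0.758 g
Ash% = 0.758 / 14.33 x 100 = 5.29%


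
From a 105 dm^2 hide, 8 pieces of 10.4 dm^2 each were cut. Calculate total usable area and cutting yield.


Total usable = 8 x 10.4 = 83.2 dm^2
Yield = 83.2 / 105 x 100 = 79.2%


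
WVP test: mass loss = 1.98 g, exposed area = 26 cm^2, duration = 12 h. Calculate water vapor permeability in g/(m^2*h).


WVP = mass_loss / (area x time) x 10000
WVP = 1.98 / (26 x 12) x 10000
WVP = 1.98 / 312 x 10000 = 63.46 g/(m^2*h)


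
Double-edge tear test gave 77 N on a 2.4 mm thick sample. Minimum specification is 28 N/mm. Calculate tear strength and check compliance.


Tear strength = 77 / 2.4 = 32.1 N/mm
Required minimum = 28 N/mm
Compliant: Yes


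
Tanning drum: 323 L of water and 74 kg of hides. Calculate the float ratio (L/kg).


Float ratio = water / hide weight
Ratio = 323 / 74 = 4.4


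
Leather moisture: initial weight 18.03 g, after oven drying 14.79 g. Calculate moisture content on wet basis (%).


18.0%


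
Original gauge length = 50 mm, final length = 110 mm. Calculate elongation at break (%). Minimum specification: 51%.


Elongation = 120.0%
Meets spec: Yes

Extension = 110 - 50 = 60 mm
Elongation = 60 / 50 x 100 = 120.0%
Minimum required: 51%
Meets specification: Yes


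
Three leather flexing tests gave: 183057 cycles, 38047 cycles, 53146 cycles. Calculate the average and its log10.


Average = (183057 + 38047 + 53146) / 3 = 91417 cycles
log10(91417) = 4.96


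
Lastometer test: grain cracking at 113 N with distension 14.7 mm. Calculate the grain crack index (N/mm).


Grain crack index = force / distension
Index = 113 / 14.7 = 7.7 N/mm


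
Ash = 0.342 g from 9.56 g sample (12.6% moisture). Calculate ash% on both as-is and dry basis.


As-is ash% = 0.342 / 9.56 x 100 = 3.58%
Dry mass = 9.56 x (100 - 12.6) / 100 = 8.35544 g
Dry-basis ash% = 0.342 / 8.35544 x 100 = 4.09%


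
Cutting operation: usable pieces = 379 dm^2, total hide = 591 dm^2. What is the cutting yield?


Yield = usable / total x 100
Yield = 379 / 591 x 100 = 64.1%


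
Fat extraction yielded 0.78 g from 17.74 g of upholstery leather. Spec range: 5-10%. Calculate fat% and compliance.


Fat content = 4.4%
Compliant: No

Fat% = 0.78 / 17.74 x 100 = 4.4%
Spec range: 5-10%
Compliant: No


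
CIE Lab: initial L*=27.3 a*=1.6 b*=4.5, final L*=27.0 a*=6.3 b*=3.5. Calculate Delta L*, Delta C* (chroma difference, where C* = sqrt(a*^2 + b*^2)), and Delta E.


Delta L* = -0.3
Delta C* = 2.43
Delta E = 4.81

Delta L* = 27.0 - 27.3 = -0.3
C1* = sqrt((1.6)^2 + (4.5)^2) = 4.776
C2* = sqrt((6.3)^2 + (3.5)^2) = 7.207
Delta C* = 7.207 - 4.776 = 2.43
Delta E = sqrt((-0.3)^2 + (4.7)^2 + (-1.0)^2) = 4.81


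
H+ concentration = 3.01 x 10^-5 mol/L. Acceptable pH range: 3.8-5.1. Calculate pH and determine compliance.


pH = -log10(3.01 x 10^-5) = 4.52
Range: 3.8 to 5.1
Compliant: Yes


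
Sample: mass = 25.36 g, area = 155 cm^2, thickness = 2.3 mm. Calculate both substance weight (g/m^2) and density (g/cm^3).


Substance weight = 1636.1 g/m^2
Density = 0.711 g/cm^3

SW = 25.36 / 155 x 10000 = 1636.1 g/m^2
Volume = 155 x 2.3 / 10 = 35.65 cm^3
Density = 25.36 / 35.65 = 0.711 g/cm^3


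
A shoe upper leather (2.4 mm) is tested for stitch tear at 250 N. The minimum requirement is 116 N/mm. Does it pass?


STS = 104.2 N/mm
Passes: No

STS = 250 / 2.4 = 104.2 N/mm
Minimum required: 116 N/mm
Passes: No


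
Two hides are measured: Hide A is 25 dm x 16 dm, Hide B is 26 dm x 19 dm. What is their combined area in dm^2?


Hide A area = 25 x 16 = 400 dm^2
Hide B area = 26 x 19 = 494 dm^2
Total = 400 + 494 = 894 dm^2


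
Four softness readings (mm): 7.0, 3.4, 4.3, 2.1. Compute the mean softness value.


Sum = 7.0 + 3.4 + 4.3 + 2.1
Mean = 16.8 / 4 = 4.20 mm


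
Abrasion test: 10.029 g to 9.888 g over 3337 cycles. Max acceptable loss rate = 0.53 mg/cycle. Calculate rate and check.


Loss = 10.029 - 9.888 = 0.141 g
Rate = 0.141 g / 3337 cycles x 1000 = 0.042 mg/cycle
Max = 0.53 mg/cycle
Passes: Yes


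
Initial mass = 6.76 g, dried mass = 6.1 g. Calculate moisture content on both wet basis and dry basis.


Wet basis = 9.8%
Dry basis = 10.8%


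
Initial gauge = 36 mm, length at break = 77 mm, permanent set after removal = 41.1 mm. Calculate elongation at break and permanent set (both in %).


Elongation at break = (77 - 36) / 36 x 100 = 113.9%
Permanent set = (41.1 - 36) / 36 x 100 = 14.2%


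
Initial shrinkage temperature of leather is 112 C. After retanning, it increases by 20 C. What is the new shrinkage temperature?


New Ts = 112 + 20 = 132 C


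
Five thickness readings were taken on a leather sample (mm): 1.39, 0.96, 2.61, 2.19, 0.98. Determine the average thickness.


Sum = 1.39 + 0.96 + 2.61 + 2.19 + 0.98 = 8.13
Average = 8.13 / 5 = 1.63 mm


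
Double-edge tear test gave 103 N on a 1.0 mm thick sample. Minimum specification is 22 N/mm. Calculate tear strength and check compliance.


Tear strength = 103 / 1.0 = 103.0 N/mm
Required minimum = 22 N/mm
Compliant: Yes


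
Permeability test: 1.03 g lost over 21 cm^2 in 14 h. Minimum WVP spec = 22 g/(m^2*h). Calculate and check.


WVP = 1.03 / (21 x 14) x 10000 = 35.03 g/(m^2*h)
Minimum: 22 g/(m^2*h)
Meets spec: Yes


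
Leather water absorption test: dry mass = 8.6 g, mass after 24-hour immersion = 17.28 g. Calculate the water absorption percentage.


Water absorbed = 17.28 - 8.6 = 8.68 g
WA% = 8.68 / 8.6 x 100 = 100.9%


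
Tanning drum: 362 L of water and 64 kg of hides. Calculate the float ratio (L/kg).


5.7

Float ratio = water / hide weight
Ratio = 362 / 64 = 5.7


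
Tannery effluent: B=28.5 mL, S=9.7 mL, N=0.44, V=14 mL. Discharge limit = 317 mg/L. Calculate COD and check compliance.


COD = (28.5 - 9.7) x 0.44 x 8000 / 14 = 4726.9 mg/L
Limit: 317 mg/L
Compliant: No


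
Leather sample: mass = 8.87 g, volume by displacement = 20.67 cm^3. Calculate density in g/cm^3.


0.429 g/cm^3


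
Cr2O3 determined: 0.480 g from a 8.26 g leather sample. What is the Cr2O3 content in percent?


Cr2O3% = 0.480 / 8.26 x 100
Cr2O3% = 5.81%


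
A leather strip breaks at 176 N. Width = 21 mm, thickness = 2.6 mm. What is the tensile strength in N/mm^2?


Cross-sectional area = 21 x 2.6 = 54.6 mm^2
Tensile strength = 176 / 54.6 = 3.22 N/mm^2


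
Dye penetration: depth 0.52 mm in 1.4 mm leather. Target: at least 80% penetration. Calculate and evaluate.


Penetration = 0.52 / 1.4 x 100 = 37.1%
Target: 80%
Meets target: No


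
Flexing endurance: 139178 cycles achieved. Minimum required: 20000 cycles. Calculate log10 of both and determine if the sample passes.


log10(139178) = 5.14
log10(20000) = 4.30
Passes: Yes


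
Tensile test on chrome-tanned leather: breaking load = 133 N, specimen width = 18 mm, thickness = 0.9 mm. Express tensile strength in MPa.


Cross-section = 18 x 0.9 = 16.2 mm^2
TS = 133 / 16.2 = 8.21 MPa
(1 N/mm^2 = 1 MPa)


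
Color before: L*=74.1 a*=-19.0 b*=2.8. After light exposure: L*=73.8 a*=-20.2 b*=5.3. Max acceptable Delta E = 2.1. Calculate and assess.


dL = -0.3, da = -1.2, db = 2.5
dE = sqrt((-0.3)^2 + (-1.2)^2 + (2.5)^2) = 2.79
Max = 2.1
Passes: No


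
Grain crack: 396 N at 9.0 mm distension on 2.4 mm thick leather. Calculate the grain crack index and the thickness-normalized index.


Crack index = 396 / 9.0 = 44.0 N/mm
Normalized = 44.0 / 2.4 = 18.3 N/mm per mm


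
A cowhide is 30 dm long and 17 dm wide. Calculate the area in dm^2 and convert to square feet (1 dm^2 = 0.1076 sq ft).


510 dm^2
54.88 sq ft


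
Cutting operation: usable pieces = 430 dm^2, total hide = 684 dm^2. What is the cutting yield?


Yield = usable / total x 100
Yield = 430 / 684 x 100 = 62.9%


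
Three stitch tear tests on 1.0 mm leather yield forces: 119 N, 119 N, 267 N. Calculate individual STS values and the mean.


STS1 = 119 / 1.0 = 119.0 N/mm
STS2 = 119 / 1.0 = 119.0 N/mm
STS3 = 267 / 1.0 = 267.0 N/mm
Mean = (119.0 + 119.0 + 267.0) / 3 = 168.3 N/mm


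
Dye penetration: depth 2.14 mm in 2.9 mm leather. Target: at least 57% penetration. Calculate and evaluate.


Penetration = 73.8%
Meets target: Yes

Penetration = 2.14 / 2.9 x 100 = 73.8%
Target: 57%
Meets target: Yes


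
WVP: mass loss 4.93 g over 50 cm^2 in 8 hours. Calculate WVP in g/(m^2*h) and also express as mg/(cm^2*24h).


WVP = 4.93 / (50 x 8) x 10000 = 123.25 g/(m^2*h)
Mass loss in mg = 4.93 x 1000 = 4930 mg
Per cm^2 per 24h in mg: 4930 x 24 / (50 x 8) = 118320 / 400 = 295.80 mg/(cm^2*24h)


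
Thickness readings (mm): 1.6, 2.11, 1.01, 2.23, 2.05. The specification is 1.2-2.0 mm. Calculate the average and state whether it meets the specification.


Average = 1.80 mm
Within specification: Yes

Sum = 9.00
Average = 9.00 / 5 = 1.80 mm
Specification range: 1.2 to 2.0 mm
Within spec: Yes


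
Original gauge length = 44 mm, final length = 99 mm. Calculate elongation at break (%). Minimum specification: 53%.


Extension = 99 - 44 = 55 mm
Elongation = 55 / 44 x 100 = 125.0%
Minimum required: 53%
Meets specification: Yes


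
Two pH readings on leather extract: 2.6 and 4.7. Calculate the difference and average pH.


Difference = 2.1
Average pH = 3.65


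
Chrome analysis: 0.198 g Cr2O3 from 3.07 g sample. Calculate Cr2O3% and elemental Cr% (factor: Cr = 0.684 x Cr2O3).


Cr2O3 = 6.45%
Cr = 4.41%

Cr2O3% = 0.198 / 3.07 x 100 = 6.45%
Cr% = 6.45 x 0.684 = 4.41%


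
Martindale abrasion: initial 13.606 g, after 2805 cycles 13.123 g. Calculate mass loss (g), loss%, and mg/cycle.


Loss = 13.606 - 13.123 = 0.483 g
Loss% = 0.483 / 13.606 x 100 = 3.55%
Rate = 0.483 / 2805 x 1000 = 0.172 mg/cycle


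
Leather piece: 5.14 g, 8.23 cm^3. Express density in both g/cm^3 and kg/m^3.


0.625 g/cm^3
625 kg/m^3


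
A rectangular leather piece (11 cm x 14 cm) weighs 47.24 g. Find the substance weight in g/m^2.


Area = 11 x 14 = 154 cm^2
SW = 47.24 / 154 x 10000 = 3067.5 g/m^2


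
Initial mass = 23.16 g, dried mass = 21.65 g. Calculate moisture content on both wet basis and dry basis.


Wet basis = 6.5%
Dry basis = 7.0%

Moisture lost = 23.16 - 21.65 = 1.51 g
Wet basis MC = 1.51 / 23.16 x 100 = 6.5%
Dry basis MC = 1.51 / 21.65 x 100 = 7.0%


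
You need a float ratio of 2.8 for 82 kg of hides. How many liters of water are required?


229.6 L

Water = hide weight x target ratio
Water = 82 x 2.8 = 229.6 L


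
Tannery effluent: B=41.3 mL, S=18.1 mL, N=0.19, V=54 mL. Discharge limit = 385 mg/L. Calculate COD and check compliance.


COD = 653.0 mg/L
Compliant: No

COD = (41.3 - 18.1) x 0.19 x 8000 / 54 = 653.0 mg/L
Limit: 385 mg/L
Compliant: No


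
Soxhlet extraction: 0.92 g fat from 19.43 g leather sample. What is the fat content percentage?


Fat content = 0.92 / 19.43 x 100
Fat = 4.7%


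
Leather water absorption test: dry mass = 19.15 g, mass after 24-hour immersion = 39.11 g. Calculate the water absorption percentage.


Water absorbed = 39.11 - 19.15 = 19.96 g
WA% = 19.96 / 19.15 x 100 = 104.2%


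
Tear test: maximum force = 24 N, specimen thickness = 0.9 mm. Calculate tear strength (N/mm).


Tear strength = force / thickness
Tear = 24 / 0.9 = 26.7 N/mm


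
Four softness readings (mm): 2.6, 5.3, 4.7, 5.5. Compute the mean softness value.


4.53 mm

Sum = 2.6 + 5.3 + 4.7 + 5.5
Mean = 18.1 / 4 = 4.53 mm


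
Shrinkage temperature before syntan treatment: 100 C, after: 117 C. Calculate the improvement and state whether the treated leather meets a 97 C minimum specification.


Improvement = 17 C
Meets 97 C spec: Yes


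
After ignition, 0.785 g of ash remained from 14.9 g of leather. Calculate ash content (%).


Ash% = 0.785 / 14.9 x 100
Ash% = 5.27%


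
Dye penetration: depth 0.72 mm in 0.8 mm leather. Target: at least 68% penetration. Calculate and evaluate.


Penetration = 90.0%
Meets target: Yes


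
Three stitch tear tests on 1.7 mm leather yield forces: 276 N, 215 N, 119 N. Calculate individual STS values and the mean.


STS1 = 276 / 1.7 = 162.4 N/mm
STS2 = 215 / 1.7 = 126.5 N/mm
STS3 = 119 / 1.7 = 70.0 N/mm
Mean = (162.4 + 126.5 + 70.0) / 3 = 119.6 N/mm


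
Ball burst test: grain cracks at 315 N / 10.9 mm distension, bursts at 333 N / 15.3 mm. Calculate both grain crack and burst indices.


Crack index = 315 / 10.9 = 28.9 N/mm
Burst index = 333 / 15.3 = 21.8 N/mm


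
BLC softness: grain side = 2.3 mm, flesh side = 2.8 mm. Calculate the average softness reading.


Average = (2.3 + 2.8) / 2
Average = 2.55 mm


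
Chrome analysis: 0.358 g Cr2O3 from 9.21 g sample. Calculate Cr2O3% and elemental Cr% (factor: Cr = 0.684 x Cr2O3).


Cr2O3 = 3.89%
Cr = 2.66%


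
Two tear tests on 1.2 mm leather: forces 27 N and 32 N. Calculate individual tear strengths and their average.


Tear 1 = 27 / 1.2 = 22.5 N/mm
Tear 2 = 32 / 1.2 = 26.7 N/mm
Average = (22.5 + 26.7) / 2 = 24.6 N/mm


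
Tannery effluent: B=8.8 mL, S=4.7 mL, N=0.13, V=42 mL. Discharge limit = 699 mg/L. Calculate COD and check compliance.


COD = (8.8 - 4.7) x 0.13 x 8000 / 42 = 101.5 mg/L
Limit: 699 mg/L
Compliant: Yes


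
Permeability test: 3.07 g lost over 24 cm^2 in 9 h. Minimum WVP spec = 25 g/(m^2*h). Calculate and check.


WVP = 3.07 / (24 x 9) x 10000 = 142.13 g/(m^2*h)
Minimum: 25 g/(m^2*h)
Meets spec: Yes


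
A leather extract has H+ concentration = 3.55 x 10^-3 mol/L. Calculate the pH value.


pH = -log10[H+]
pH = -log10(3.55 x 10^-3) = 2.45


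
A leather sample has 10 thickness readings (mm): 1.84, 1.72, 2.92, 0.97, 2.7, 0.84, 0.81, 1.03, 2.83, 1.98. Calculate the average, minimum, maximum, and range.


Sum = 17.64
Average = 17.64 / 10 = 1.76 mm
Minimum = 0.81 mm
Maximum = 2.92 mm
Range = 2.92 - 0.81 = 2.11 mm


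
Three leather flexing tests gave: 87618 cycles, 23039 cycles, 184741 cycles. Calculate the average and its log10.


Average = (87618 + 23039 + 184741) / 3 = 98466 cycles
log10(98466) = 4.99


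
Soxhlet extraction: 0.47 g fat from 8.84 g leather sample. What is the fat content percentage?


5.3%

Fat content = 0.47 / 8.84 x 100
Fat = 5.3%


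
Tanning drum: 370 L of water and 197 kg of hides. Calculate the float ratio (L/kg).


1.9


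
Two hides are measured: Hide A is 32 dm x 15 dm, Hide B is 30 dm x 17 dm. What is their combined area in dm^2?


990 dm^2


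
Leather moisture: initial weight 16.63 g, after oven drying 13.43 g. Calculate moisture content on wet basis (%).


19.2%


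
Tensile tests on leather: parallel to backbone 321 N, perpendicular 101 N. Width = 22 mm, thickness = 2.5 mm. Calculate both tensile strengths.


Area = 22 x 2.5 = 55.0 mm^2
TS (parallel) = 321 / 55.0 = 5.84 N/mm^2
TS (perpendicular) = 101 / 55.0 = 1.84 N/mm^2


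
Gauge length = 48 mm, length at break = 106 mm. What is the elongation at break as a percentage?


120.8%

Extension = 106 - 48 = 58 mm
Elongation = 58 / 48 x 100 = 120.8%


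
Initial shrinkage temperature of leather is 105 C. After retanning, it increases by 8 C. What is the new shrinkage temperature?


New Ts = 105 + 8 = 113 C


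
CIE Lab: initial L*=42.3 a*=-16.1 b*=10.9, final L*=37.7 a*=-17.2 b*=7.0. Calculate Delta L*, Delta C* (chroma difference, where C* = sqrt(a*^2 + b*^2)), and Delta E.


Delta L* = 37.7 - 42.3 = -4.6
C1* = sqrt((-16.1)^2 + (10.9)^2) = 19.443
C2* = sqrt((-17.2)^2 + (7.0)^2) = 18.570
Delta C* = 18.570 - 19.443 = -0.87
Delta E = sqrt((-4.6)^2 + (-1.1)^2 + (-3.9)^2) = 6.13


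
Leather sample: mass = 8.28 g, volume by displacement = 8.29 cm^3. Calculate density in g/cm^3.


Density = mass / volume
Density = 8.28 / 8.29 = 0.999 g/cm^3


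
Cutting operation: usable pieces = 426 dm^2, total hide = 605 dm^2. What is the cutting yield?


Yield = usable / total x 100
Yield = 426 / 605 x 100 = 70.4%


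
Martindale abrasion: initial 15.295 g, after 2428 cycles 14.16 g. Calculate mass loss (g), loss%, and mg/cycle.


Mass loss = 1.135 g
Loss = 7.42%
Rate = 0.467 mg/cycle

Loss = 15.295 - 14.16 = 1.135 g
Loss% = 1.135 / 15.295 x 100 = 7.42%
Rate = 1.135 / 2428 x 1000 = 0.467 mg/cycle


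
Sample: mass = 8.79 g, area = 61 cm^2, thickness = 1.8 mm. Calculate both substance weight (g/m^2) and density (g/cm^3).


Substance weight = 1441.0 g/m^2
Density = 0.801 g/cm^3

SW = 8.79 / 61 x 10000 = 1441.0 g/m^2
Volume = 61 x 1.8 / 10 = 10.98 cm^3
Density = 8.79 / 10.98 = 0.801 g/cm^3


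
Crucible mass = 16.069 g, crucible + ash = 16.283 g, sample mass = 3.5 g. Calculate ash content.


Ash mass = 0.214 g
Ash content = 6.11%

Ash mass = 16.283 - 16.069 = 0.214 g
Ash% = 0.214 / 3.5 x 100 = 6.11%


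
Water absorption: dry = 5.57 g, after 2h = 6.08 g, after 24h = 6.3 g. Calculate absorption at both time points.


2h absorption = 9.2%
24h absorption = 13.1%


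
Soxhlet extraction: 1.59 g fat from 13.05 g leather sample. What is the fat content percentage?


12.2%

Fat content = 1.59 / 13.05 x 100
Fat = 12.2%


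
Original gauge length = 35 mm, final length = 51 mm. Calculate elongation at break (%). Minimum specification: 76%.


Elongation = 45.7%
Meets spec: No


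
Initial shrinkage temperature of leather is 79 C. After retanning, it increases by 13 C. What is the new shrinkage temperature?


92 C

New Ts = 79 + 13 = 92 C


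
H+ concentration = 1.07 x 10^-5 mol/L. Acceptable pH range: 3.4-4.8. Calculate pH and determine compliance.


pH = -log10(1.07 x 10^-5) = 4.97
Range: 3.4 to 4.8
Compliant: No


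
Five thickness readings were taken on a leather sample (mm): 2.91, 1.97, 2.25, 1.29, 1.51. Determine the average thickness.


Sum = 2.91 + 1.97 + 2.25 + 1.29 + 1.51 = 9.93
Average = 9.93 / 5 = 1.99 mm


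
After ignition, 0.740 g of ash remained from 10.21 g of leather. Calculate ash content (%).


Ash% = 0.740 / 10.21 x 100
Ash% = 7.25%


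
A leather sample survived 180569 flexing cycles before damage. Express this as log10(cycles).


log10(180569) = 5.26


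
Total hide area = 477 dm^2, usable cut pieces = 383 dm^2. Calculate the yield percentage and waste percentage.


Yield = 383 / 477 x 100 = 80.3%
Waste = 477 - 383 = 94 dm^2
Waste% = 100 - 80.3 = 19.7%


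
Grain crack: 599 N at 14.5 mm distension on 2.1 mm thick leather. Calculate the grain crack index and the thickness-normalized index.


Crack index = 41.3 N/mm
Normalized index = 19.7 N/mm per mm


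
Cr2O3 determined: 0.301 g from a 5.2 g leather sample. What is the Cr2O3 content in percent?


Cr2O3% = 0.301 / 5.2 x 100
Cr2O3% = 5.79%


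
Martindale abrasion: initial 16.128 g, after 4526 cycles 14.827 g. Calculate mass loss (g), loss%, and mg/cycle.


Loss = 16.128 - 14.827 = 1.301 g
Loss% = 1.301 / 16.128 x 100 = 8.07%
Rate = 1.301 / 4526 x 1000 = 0.287 mg/cycle


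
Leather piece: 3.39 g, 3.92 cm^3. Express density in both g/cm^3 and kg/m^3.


Density = 3.39 / 3.92 = 0.865 g/cm^3
Convert: 0.865 x 1000 = 865 kg/m^3


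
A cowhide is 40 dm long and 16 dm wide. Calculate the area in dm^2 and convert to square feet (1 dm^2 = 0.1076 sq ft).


Area = 40 x 16 = 640 dm^2
Conversion: 640 x 0.1076 = 68.86 sq ft


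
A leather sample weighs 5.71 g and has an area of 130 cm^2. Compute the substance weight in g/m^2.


439.2 g/m^2

Substance weight = mass / area x 10000
SW = 5.71 / 130 x 10000
SW = 439.2 g/m^2


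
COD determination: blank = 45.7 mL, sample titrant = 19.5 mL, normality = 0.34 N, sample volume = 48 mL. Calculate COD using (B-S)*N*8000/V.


COD = (45.7 - 19.5) x 0.34 x 8000 / 48
COD = 26.2 x 0.34 x 8000 / 48
COD = 1484.7 mg/L


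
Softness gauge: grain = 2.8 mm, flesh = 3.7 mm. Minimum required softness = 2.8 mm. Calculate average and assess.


Average = (2.8 + 3.7) / 2 = 3.25 mm
Minimum = 2.8 mm
Meets requirement: Yes


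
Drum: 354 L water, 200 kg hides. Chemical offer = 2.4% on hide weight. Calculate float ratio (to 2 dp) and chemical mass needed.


Float ratio = 1.77
Chemical needed = 4.8 kg

Float ratio = 354 / 200 = 1.77
Chemical = 200 x 2.4 / 100 = 4.8 kg


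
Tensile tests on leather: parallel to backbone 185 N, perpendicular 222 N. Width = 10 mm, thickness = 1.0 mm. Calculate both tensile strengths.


Area = 10 x 1.0 = 10.0 mm^2
TS (parallel) = 185 / 10.0 = 18.50 N/mm^2
TS (perpendicular) = 222 / 10.0 = 22.20 N/mm^2


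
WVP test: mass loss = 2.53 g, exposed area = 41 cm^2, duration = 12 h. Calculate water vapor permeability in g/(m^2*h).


WVP = mass_loss / (area x time) x 10000
WVP = 2.53 / (41 x 12) x 10000
WVP = 2.53 / 492 x 10000 = 51.42 g/(m^2*h)


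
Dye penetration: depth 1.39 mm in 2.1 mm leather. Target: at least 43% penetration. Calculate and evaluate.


Penetration = 1.39 / 2.1 x 100 = 66.2%
Target: 43%
Meets target: Yes


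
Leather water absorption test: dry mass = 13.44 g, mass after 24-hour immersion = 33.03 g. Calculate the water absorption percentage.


145.8%

Water absorbed = 33.03 - 13.44 = 19.59 g
WA% = 19.59 / 13.44 x 100 = 145.8%


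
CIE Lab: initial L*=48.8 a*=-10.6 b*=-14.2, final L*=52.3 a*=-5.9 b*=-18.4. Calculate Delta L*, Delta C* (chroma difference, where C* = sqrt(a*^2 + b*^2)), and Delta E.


Delta L* = 52.3 - 48.8 = 3.5
C1* = sqrt((-10.6)^2 + (-14.2)^2) = 17.720
C2* = sqrt((-5.9)^2 + (-18.4)^2) = 19.323
Delta C* = 19.323 - 17.720 = 1.60
Delta E = sqrt((3.5)^2 + (4.7)^2 + (-4.2)^2) = 7.21


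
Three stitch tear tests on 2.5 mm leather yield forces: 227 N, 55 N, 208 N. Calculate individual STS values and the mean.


STS1 = 227 / 2.5 = 90.8 N/mm
STS2 = 55 / 2.5 = 22.0 N/mm
STS3 = 208 / 2.5 = 83.2 N/mm
Mean = (90.8 + 22.0 + 83.2) / 3 = 65.3 N/mm


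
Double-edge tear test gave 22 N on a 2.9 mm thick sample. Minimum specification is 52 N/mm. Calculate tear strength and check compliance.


Tear strength = 7.6 N/mm
Compliant: No

Tear strength = 22 / 2.9 = 7.6 N/mm
Required minimum = 52 N/mm
Compliant: No


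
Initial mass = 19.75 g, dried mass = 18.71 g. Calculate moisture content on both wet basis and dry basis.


Wet basis = 5.3%
Dry basis = 5.6%


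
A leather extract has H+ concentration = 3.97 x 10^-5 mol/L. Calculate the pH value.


pH = -log10[H+]
pH = -log10(3.97 x 10^-5) = 4.40


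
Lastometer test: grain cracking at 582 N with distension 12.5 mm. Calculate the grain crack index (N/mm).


46.6 N/mm

Grain crack index = force / distension
Index = 582 / 12.5 = 46.6 N/mm


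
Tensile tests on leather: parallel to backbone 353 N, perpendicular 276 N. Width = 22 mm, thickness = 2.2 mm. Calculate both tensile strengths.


Parallel = 7.29 N/mm^2
Perpendicular = 5.70 N/mm^2

Area = 22 x 2.2 = 48.4 mm^2
TS (parallel) = 353 / 48.4 = 7.29 N/mm^2
TS (perpendicular) = 276 / 48.4 = 5.70 N/mm^2


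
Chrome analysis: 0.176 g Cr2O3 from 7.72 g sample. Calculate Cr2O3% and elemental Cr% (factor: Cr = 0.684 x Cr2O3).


Cr2O3% = 0.176 / 7.72 x 100 = 2.28%
Cr% = 2.28 x 0.684 = 1.56%


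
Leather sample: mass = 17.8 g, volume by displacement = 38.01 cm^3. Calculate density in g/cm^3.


Density = mass / volume
Density = 17.8 / 38.01 = 0.468 g/cm^3


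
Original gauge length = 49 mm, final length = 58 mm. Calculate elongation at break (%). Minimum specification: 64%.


Elongation = 18.4%
Meets spec: No


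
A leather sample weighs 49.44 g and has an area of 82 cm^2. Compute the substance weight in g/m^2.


6029.3 g/m^2

Substance weight = mass / area x 10000
SW = 49.44 / 82 x 10000
SW = 6029.3 g/m^2


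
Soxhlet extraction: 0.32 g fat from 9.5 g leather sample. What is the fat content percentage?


Fat content = 0.32 / 9.5 x 100
Fat = 3.4%


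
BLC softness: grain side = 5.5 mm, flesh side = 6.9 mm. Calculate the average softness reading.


6.20 mm

Average = (5.5 + 6.9) / 2
Average = 6.20 mm


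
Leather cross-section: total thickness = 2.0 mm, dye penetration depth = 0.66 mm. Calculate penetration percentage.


33.0%


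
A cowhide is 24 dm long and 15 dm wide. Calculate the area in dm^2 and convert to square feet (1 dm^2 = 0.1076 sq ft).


360 dm^2
38.74 sq ft

Area = 24 x 15 = 360 dm^2
Conversion: 360 x 0.1076 = 38.74 sq ft


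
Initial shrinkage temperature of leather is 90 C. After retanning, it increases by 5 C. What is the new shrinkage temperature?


New Ts = 90 + 5 = 95 C


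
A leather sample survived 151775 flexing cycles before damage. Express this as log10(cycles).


log10(151775) = 5.18


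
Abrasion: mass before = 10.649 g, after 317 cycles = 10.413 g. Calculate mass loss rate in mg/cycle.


0.744 mg/cycle

Mass loss = 10.649 - 10.413 = 0.236 g
Rate = 0.236 / 317 x 1000 = 0.744 mg/cycle


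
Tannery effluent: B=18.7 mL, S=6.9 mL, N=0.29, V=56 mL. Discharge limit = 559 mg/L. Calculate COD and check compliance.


COD = 488.9 mg/L
Compliant: Yes

COD = (18.7 - 6.9) x 0.29 x 8000 / 56 = 488.9 mg/L
Limit: 559 mg/L
Compliant: Yes


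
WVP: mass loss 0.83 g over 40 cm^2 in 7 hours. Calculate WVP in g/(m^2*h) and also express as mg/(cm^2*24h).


WVP = 0.83 / (40 x 7) x 10000 = 29.64 g/(m^2*h)
Mass loss in mg = 0.83 x 1000 = 830 mg
Per cm^2 per 24h in mg: 830 x 24 / (40 x 7) = 19920 / 280 = 71.14 mg/(cm^2*24h)


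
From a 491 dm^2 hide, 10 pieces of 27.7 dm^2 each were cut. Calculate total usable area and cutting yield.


Total usable = 10 x 27.7 = 277.0 dm^2
Yield = 277.0 / 491 x 100 = 56.4%


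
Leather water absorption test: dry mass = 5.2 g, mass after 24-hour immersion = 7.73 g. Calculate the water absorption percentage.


Water absorbed = 7.73 - 5.2 = 2.53 g
WA% = 2.53 / 5.2 x 100 = 48.7%


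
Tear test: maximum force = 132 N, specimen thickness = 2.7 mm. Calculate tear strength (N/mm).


Tear strength = force / thickness
Tear = 132 / 2.7 = 48.9 N/mm


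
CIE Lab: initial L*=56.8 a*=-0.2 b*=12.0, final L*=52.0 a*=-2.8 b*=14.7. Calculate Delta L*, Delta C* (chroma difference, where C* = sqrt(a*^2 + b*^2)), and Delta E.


Delta L* = -4.8
Delta C* = 2.96
Delta E = 6.09

Delta L* = 52.0 - 56.8 = -4.8
C1* = sqrt((-0.2)^2 + (12.0)^2) = 12.002
C2* = sqrt((-2.8)^2 + (14.7)^2) = 14.964
Delta C* = 14.964 - 12.002 = 2.96
Delta E = sqrt((-4.8)^2 + (-2.6)^2 + (2.7)^2) = 6.09


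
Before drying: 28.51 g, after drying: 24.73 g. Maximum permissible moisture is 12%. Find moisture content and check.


Moisture content = 13.3%
Acceptable: No

MC = (28.51 - 24.73) / 28.51 x 100 = 13.3%
Maximum: 12%
Acceptable: No


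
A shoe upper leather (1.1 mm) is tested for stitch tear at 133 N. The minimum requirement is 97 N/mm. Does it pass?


STS = 120.9 N/mm
Passes: Yes

STS = 133 / 1.1 = 120.9 N/mm
Minimum required: 97 N/mm
Passes: Yes


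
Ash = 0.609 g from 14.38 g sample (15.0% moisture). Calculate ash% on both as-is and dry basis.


As-is ash = 4.24%
Dry-basis ash = 4.98%

As-is ash% = 0.609 / 14.38 x 100 = 4.24%
Dry mass = 14.38 x (100 - 15.0) / 100 = 12.223 g
Dry-basis ash% = 0.609 / 12.223 x 100 = 4.98%


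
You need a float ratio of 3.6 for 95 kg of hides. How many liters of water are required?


342.0 L


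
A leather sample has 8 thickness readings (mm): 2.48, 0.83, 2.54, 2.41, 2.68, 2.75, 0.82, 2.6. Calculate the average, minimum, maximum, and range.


Average = 2.14 mm
Min = 0.82 mm
Max = 2.75 mm
Range = 1.93 mm


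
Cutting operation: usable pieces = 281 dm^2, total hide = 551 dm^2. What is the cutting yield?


Yield = usable / total x 100
Yield = 281 / 551 x 100 = 51.0%


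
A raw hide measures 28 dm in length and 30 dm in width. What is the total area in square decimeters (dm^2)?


840 dm^2

Area = length x width
Area = 28 x 30 = 840 dm^2


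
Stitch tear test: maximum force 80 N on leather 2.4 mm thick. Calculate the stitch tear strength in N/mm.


Stitch tear strength = force / thickness
STS = 80 / 2.4 = 33.3 N/mm


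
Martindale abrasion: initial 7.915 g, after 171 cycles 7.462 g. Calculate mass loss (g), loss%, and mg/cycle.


Mass loss = 0.453 g
Loss = 5.72%
Rate = 2.649 mg/cycle

Loss = 7.915 - 7.462 = 0.453 g
Loss% = 0.453 / 7.915 x 100 = 5.72%
Rate = 0.453 / 171 x 1000 = 2.649 mg/cycle


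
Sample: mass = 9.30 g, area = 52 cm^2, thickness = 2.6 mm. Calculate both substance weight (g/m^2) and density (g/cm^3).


Substance weight = 1788.5 g/m^2
Density = 0.688 g/cm^3

SW = 9.30 / 52 x 10000 = 1788.5 g/m^2
Volume = 52 x 2.6 / 10 = 13.52 cm^3
Density = 9.30 / 13.52 = 0.688 g/cm^3


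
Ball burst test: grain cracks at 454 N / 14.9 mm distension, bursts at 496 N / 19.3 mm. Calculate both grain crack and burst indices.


Crack index = 30.5 N/mm
Burst index = 25.7 N/mm

Crack index = 454 / 14.9 = 30.5 N/mm
Burst index = 496 / 19.3 = 25.7 N/mm


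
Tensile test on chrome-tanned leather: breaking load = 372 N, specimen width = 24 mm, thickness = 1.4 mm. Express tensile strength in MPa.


11.07 MPa

Cross-section = 24 x 1.4 = 33.6 mm^2
TS = 372 / 33.6 = 11.07 MPa
(1 N/mm^2 = 1 MPa)


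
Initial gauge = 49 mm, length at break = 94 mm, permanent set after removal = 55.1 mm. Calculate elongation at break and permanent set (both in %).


Elongation at break = (94 - 49) / 49 x 100 = 91.8%
Permanent set = (55.1 - 49) / 49 x 100 = 12.4%


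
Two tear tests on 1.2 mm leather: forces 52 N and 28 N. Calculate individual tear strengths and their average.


Tear 1 = 43.3 N/mm
Tear 2 = 23.3 N/mm
Average = 33.3 N/mm

Tear 1 = 52 / 1.2 = 43.3 N/mm
Tear 2 = 28 / 1.2 = 23.3 N/mm
Average = (43.3 + 23.3) / 2 = 33.3 N/mm


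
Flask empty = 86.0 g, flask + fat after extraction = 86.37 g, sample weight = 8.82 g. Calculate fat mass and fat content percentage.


Fat mass = 0.37 g
Fat content = 4.2%

Fat mass = 86.37 - 86.0 = 0.37 g
Fat% = 0.37 / 8.82 x 100 = 4.2%


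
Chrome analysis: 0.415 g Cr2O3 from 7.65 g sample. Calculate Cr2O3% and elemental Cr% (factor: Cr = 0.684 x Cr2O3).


Cr2O3% = 0.415 / 7.65 x 100 = 5.42%
Cr% = 5.42 x 0.684 = 3.71%


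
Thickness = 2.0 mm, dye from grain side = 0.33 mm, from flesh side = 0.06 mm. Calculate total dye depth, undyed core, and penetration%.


Total dyed = 0.39 mm
Undyed core = 1.61 mm
Penetration = 19.5%


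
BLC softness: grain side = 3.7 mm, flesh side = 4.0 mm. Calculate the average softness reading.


3.85 mm


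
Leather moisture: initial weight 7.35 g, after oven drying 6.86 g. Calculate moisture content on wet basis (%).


6.7%

Moisture = 7.35 - 6.86 = 0.49 g
MC = 0.49 / 7.35 x 100 = 6.7%


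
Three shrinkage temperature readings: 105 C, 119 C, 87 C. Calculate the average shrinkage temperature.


Average = (105 + 119 + 87) / 3
Average = 311 / 3 = 103.7 C


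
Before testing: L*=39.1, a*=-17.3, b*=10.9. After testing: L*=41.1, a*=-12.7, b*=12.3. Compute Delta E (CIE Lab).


Delta E = 5.21

dL = 41.1 - 39.1 = 2.0
da = -12.7 - (-17.3) = 4.6
db = 12.3 - 10.9 = 1.4
dE = sqrt((2.0)^2 + (4.6)^2 + (1.4)^2) = 5.21


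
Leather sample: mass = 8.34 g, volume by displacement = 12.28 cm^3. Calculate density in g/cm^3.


0.679 g/cm^3

Density = mass / volume
Density = 8.34 / 12.28 = 0.679 g/cm^3


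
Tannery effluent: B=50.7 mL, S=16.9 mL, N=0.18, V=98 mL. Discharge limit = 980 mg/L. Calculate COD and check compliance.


COD = (50.7 - 16.9) x 0.18 x 8000 / 98 = 496.7 mg/L
Limit: 980 mg/L
Compliant: Yes


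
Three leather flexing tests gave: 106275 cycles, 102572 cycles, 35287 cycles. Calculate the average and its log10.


Average = 81378 cycles
log10 = 4.91

Average = (106275 + 102572 + 35287) / 3 = 81378 cycles
log10(81378) = 4.91


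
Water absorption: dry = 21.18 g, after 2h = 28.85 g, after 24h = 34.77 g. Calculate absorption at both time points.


2h absorption = 36.2%
24h absorption = 64.2%

WA (2h) = (28.85 - 21.18) / 21.18 x 100 = 36.2%
WA (24h) = (34.77 - 21.18) / 21.18 x 100 = 64.2%


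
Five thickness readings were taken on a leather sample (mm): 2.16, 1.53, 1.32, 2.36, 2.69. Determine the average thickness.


Sum = 2.16 + 1.53 + 1.32 + 2.36 + 2.69 = 10.06
Average = 10.06 / 5 = 2.01 mm


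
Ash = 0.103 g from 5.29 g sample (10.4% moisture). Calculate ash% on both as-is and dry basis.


As-is ash% = 0.103 / 5.29 x 100 = 1.95%
Dry mass = 5.29 x (100 - 10.4) / 100 = 4.73984 g
Dry-basis ash% = 0.103 / 4.73984 x 100 = 2.17%


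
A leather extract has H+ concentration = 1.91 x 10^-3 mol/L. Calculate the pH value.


pH = 2.72

pH = -log10[H+]
pH = -log10(1.91 x 10^-3) = 2.72


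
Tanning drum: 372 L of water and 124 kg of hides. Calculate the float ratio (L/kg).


Float ratio = water / hide weight
Ratio = 372 / 124 = 3.0


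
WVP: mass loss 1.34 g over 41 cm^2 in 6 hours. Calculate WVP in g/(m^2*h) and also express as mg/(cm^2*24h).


WVP = 1.34 / (41 x 6) x 10000 = 54.47 g/(m^2*h)
Mass loss in mg = 1.34 x 1000 = 1340 mg
Per cm^2 per 24h in mg: 1340 x 24 / (41 x 6) = 32160 / 246 = 130.73 mg/(cm^2*24h)


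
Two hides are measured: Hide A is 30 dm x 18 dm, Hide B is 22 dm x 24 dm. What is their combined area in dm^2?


1068 dm^2


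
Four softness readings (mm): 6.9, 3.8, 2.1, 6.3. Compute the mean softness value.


Sum = 6.9 + 3.8 + 2.1 + 6.3
Mean = 19.1 / 4 = 4.78 mm


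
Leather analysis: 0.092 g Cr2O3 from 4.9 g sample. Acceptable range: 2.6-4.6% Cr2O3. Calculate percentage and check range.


Cr2O3 = 1.88%
Within range: No

Cr2O3% = 0.092 / 4.9 x 100 = 1.88%
Acceptable range: 2.6 to 4.6%
Within range: No


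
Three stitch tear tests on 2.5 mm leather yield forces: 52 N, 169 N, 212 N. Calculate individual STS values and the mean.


STS1 = 20.8 N/mm
STS2 = 67.6 N/mm
STS3 = 84.8 N/mm
Mean = 57.7 N/mm

STS1 = 52 / 2.5 = 20.8 N/mm
STS2 = 169 / 2.5 = 67.6 N/mm
STS3 = 212 / 2.5 = 84.8 N/mm
Mean = (20.8 + 67.6 + 84.8) / 3 = 57.7 N/mm


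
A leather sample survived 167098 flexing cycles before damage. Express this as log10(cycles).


log10(167098) = 5.22


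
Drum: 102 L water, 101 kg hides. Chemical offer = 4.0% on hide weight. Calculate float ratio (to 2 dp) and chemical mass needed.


Float ratio = 102 / 101 = 1.01
Chemical = 101 x 4.0 / 100 = 4.04 kg


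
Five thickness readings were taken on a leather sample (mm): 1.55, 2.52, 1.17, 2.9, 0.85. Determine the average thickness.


1.80 mm

Sum = 1.55 + 2.52 + 1.17 + 2.9 + 0.85 = 8.99
Average = 8.99 / 5 = 1.80 mm


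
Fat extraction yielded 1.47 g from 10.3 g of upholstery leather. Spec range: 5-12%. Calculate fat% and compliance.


Fat% = 1.47 / 10.3 x 100 = 14.3%
Spec range: 5-12%
Compliant: No


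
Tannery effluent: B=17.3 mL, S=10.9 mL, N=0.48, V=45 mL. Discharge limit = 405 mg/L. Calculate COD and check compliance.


COD = 546.1 mg/L
Compliant: No

COD = (17.3 - 10.9) x 0.48 x 8000 / 45 = 546.1 mg/L
Limit: 405 mg/L
Compliant: No


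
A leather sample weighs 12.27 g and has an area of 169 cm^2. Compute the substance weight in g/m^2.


Substance weight = mass / area x 10000
SW = 12.27 / 169 x 10000
SW = 726.0 g/m^2


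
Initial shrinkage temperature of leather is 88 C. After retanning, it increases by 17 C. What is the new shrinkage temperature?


105 C


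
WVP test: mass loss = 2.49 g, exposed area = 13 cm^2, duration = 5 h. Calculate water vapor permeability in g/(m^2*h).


WVP = mass_loss / (area x time) x 10000
WVP = 2.49 / (13 x 5) x 10000
WVP = 2.49 / 65 x 10000 = 383.08 g/(m^2*h)


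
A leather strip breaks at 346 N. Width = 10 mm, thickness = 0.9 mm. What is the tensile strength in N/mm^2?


38.44 N/mm^2


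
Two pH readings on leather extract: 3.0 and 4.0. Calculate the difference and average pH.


Difference = |3.0 - 4.0| = 1.0
Average = (3.0 + 4.0) / 2 = 3.50


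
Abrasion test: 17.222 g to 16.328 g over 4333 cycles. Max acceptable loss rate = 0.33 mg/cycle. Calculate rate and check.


Rate = 0.206 mg/cycle
Passes: Yes

Loss = 17.222 - 16.328 = 0.894 g
Rate = 0.894 g / 4333 cycles x 1000 = 0.206 mg/cycle
Max = 0.33 mg/cycle
Passes: Yes


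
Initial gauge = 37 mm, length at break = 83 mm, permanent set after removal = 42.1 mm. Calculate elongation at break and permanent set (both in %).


Elongation at break = 124.3%
Permanent set = 13.8%


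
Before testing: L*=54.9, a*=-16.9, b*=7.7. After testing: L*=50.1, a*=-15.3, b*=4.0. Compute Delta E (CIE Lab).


dL = 50.1 - 54.9 = -4.8
da = -15.3 - (-16.9) = 1.6
db = 4.0 - 7.7 = -3.7
dE = sqrt((-4.8)^2 + (1.6)^2 + (-3.7)^2) = 6.27


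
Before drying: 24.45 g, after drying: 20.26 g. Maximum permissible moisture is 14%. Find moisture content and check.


MC = (24.45 - 20.26) / 24.45 x 100 = 17.1%
Maximum: 14%
Acceptable: No


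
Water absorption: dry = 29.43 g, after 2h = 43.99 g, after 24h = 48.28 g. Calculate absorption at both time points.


WA (2h) = (43.99 - 29.43) / 29.43 x 100 = 49.5%
WA (24h) = (48.28 - 29.43) / 29.43 x 100 = 64.1%


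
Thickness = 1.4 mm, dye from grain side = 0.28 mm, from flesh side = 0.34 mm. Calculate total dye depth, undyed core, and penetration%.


Total dyed = 0.28 + 0.34 = 0.62 mm
Undyed core = 1.4 - 0.62 = 0.78 mm
Penetration = 0.62 / 1.4 x 100 = 44.3%


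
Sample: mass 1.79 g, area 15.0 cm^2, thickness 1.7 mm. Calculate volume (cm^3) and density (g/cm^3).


Thickness in cm = 1.7 / 10 = 0.17 cm
Volume = 15.0 x 0.17 = 2.550 cm^3
Density = 1.79 / 2.550 = 0.702 g/cm^3


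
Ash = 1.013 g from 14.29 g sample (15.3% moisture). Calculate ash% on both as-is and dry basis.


As-is ash = 7.09%
Dry-basis ash = 8.37%

As-is ash% = 1.013 / 14.29 x 100 = 7.09%
Dry mass = 14.29 x (100 - 15.3) / 100 = 12.10363 g
Dry-basis ash% = 1.013 / 12.10363 x 100 = 8.37%


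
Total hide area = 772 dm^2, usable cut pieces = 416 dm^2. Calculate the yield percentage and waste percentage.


Yield = 416 / 772 x 100 = 53.9%
Waste = 772 - 416 = 356 dm^2
Waste% = 100 - 53.9 = 46.1%


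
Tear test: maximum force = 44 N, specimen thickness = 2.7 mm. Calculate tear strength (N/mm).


16.3 N/mm

Tear strength = force / thickness
Tear = 44 / 2.7 = 16.3 N/mm
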